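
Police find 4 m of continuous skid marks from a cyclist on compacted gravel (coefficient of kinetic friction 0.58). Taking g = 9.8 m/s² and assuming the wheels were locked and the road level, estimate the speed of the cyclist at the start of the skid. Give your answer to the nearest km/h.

Initial speed ≈ 24 km/h

Deceleration a = μg = 0.58 × 9.8 = 5.684 m/s².
v = √(2a·d) = √(2 × 5.684 × 4) = √45.472 = 6.7433 m/s.
= 6.7433 × 3.6 = 24.276 km/h.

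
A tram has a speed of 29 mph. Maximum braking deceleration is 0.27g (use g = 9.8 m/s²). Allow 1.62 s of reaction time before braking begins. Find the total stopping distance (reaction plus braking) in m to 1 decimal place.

Total stopping distance ≈ 52.8 m

29 mph × 0.44704 = 12.9642 m/s.
a = 0.27 × 9.8 = 2.646 m/s².
Reaction distance = v·t_r = 12.9642 × 1.62 = 21.002 m.
Braking distance = v²/(2a) = 12.9642² / (2 × 2.646) = 168.070 / 5.292 = 31.759 m.
Total = 21.002 + 31.759 = 52.761 m.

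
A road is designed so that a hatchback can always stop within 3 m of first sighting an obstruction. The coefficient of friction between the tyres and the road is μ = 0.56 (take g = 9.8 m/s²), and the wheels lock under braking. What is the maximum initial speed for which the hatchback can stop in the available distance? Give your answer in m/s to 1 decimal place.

Maximum speed ≈ 5.7 m/s

a = μg = 0.56 × 9.8 = 5.488 m/s².
v²/(2a) = d ⇒ v = √(2 × 5.488 × 3) = √32.93 = 5.7385 m/s.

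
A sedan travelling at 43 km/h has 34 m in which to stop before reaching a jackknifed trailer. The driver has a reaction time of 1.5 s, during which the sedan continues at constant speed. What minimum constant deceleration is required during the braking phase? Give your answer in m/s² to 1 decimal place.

Required deceleration ≈ 4.4 m/s²

43 km/h ÷ 3.6 = 11.9444 m/s.
Distance covered during reaction = 11.9444 × 1.5 = 17.917 m.
Distance available for braking: 34 − 17.917 = 16.083 m.
v² = 2a·d ⇒ a = v²/(2d) = 11.9444² / (2 × 16.083) = 142.669 / 32.166 = 4.4354 m/s².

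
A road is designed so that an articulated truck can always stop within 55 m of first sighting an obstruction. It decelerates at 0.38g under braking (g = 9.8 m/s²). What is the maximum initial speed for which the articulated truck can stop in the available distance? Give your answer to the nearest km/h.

a = 0.38 × 9.8 = 3.724 m/s².
v²/(2a) = d ⇒ v = √(2 × 3.724 × 55) = √409.64 = 20.2396 m/s.
20.2396 m/s × 3.6 = 72.863 km/h.

Maximum speed ≈ 73 km/h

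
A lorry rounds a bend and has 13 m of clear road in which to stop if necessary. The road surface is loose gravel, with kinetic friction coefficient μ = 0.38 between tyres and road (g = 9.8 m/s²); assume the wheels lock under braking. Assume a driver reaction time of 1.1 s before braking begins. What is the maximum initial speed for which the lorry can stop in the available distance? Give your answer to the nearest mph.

Maximum speed ≈ 15 mph

a = μg = 0.38 × 9.8 = 3.724 m/s².
Stopping distance: v·t_r + v²/(2a) = 13 with t_r = 1.1 s and a = 3.724 m/s².
So v² + 8.193 v − 96.82 = 0.
Positive root: v = −a·t_r + √((a·t_r)² + 2a·d) = −4.096 + √(16.777 + 96.82) = 6.5622 m/s.
6.5622 m/s ÷ 0.44704 = 14.679 mph.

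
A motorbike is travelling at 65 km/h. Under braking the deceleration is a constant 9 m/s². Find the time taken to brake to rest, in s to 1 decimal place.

65 km/h ÷ 3.6 = 18.0556 m/s.
Braking time = v/a = 18.0556 / 9.000 = 2.006 s.

Braking time ≈ 2.0 s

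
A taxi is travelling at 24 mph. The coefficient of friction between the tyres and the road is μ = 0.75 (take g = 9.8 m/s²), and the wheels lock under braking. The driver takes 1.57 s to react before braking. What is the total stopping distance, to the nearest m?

Total stopping distance ≈ 25 m

24 mph × 0.44704 = 10.7290 m/s.
a = μg = 0.75 × 9.8 = 7.350 m/s².
Reaction distance = v·t_r = 10.7290 × 1.57 = 16.845 m.
Braking distance = v²/(2a) = 10.7290² / (2 × 7.350) = 115.111 / 14.700 = 7.831 m.
Total = 16.845 + 7.831 = 24.676 m.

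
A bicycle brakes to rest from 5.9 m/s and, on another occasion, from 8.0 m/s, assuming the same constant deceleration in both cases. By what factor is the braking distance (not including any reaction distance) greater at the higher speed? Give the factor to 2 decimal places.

Factor ≈ 1.84

Braking distance d = v²/(2a), so with a fixed, d ∝ v².
Factor = (8.0/5.9)² = 1.3559² = 1.8385.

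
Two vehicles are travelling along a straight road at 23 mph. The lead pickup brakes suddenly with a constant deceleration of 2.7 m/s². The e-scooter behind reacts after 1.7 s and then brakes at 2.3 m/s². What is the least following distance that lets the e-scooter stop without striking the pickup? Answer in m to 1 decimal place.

Minimum gap ≈ 20.9 m

23 mph × 0.44704 = 10.2819 m/s.
Leader travels v²/(2a_L) = 105.717 / 5.400 = 19.577 m before stopping.
Follower covers v·t_r = 10.2819 × 1.7 = 17.479 m while reacting, then v²/(2a_F) = 105.717 / 4.600 = 22.982 m while braking, for a total of 17.479 + 22.982 = 40.461 m.
Since a_F ≤ a_L and the follower starts braking later, the follower is never slower than the leader, so the closest approach is when both have stopped.
Minimum gap = 40.461 − 19.577 = 20.884 m.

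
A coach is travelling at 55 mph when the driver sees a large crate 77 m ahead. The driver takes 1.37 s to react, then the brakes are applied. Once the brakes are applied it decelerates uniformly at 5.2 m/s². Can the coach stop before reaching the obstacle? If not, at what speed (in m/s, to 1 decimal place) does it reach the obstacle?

55 mph × 0.44704 = 24.5872 m/s.
Reaction distance = 24.5872 × 1.37 = 33.684 m.
Braking distance needed to stop: v²/(2a) = 604.530 / 10.400 = 58.128 m, so total needed = 33.684 + 58.128 = 91.812 m > 77 m — it cannot stop.
Distance remaining when braking begins: 77 − 33.684 = 43.316 m.
v² = v₀² − 2a·d = 604.530 − 2 × 5.200 × 43.316 = 154.044 m²/s².
v = √154.044 = 12.411 m/s.

No — it strikes the obstacle at 12.4 m/s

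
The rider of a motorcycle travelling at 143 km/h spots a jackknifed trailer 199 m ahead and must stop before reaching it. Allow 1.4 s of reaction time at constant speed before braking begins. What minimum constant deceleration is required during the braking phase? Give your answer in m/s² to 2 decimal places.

Required deceleration ≈ 5.50 m/s²

143 km/h ÷ 3.6 = 39.7222 m/s.
Distance covered during reaction = 39.7222 × 1.4 = 55.611 m.
Distance available for braking: 199 − 55.611 = 143.389 m.
v² = 2a·d ⇒ a = v²/(2d) = 39.7222² / (2 × 143.389) = 1577.853 / 286.778 = 5.5020 m/s².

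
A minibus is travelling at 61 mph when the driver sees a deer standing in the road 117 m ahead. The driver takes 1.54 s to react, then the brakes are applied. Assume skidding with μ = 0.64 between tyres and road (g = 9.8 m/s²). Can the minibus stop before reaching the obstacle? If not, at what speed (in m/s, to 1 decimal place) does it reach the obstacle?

Yes — it stops about 15.7 m short of the obstacle, so it never reaches it

61 mph × 0.44704 = 27.2694 m/s.
a = μg = 0.64 × 9.8 = 6.272 m/s².
Reaction distance = 27.2694 × 1.54 = 41.995 m.
Braking distance = v²/(2a) = 743.620 / 12.544 = 59.281 m.
Total stopping distance = 41.995 + 59.281 = 101.276 m, vs 117 m available — it stops with 117 − 101.276 = 15.724 m to spare.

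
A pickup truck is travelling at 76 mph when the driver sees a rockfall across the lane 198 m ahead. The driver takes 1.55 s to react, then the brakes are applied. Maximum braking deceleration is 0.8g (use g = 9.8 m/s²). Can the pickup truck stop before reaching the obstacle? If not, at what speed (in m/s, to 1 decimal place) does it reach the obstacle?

76 mph × 0.44704 = 33.9750 m/s.
a = 0.8 × 9.8 = 7.840 m/s².
Reaction distance = 33.9750 × 1.55 = 52.661 m.
Braking distance = v²/(2a) = 1154.301 / 15.680 = 73.616 m.
Total stopping distance = 52.661 + 73.616 = 126.277 m, vs 198 m available — it stops with 198 − 126.277 = 71.723 m to spare.

Yes — it stops about 71.7 m short of the obstacle, so it never reaches it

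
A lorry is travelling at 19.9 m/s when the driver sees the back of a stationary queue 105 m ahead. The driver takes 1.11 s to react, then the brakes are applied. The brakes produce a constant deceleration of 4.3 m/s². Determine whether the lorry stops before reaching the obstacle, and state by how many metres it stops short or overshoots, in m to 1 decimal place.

Reaction distance = 19.9000 × 1.11 = 22.089 m.
Braking distance = v²/(2a) = 396.010 / 8.600 = 46.048 m.
Total stopping distance = 22.089 + 46.048 = 68.137 m, vs 105 m available — it stops with 105 − 68.137 = 36.863 m to spare.

Yes — it stops 36.9 m short of the obstacle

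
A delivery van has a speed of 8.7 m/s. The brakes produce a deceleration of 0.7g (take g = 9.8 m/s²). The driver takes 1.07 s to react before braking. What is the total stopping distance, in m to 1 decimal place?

a = 0.7 × 9.8 = 6.860 m/s².
Reaction distance = v·t_r = 8.7000 × 1.07 = 9.309 m.
Braking distance = v²/(2a) = 8.7000² / (2 × 6.860) = 75.690 / 13.720 = 5.517 m.
Total = 9.309 + 5.517 = 14.826 m.

Total stopping distance ≈ 14.8 m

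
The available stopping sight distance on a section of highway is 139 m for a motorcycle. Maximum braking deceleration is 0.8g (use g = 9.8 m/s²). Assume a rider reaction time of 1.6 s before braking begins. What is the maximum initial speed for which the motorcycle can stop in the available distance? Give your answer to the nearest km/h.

Maximum speed ≈ 129 km/h

a = 0.8 × 9.8 = 7.840 m/s².
Stopping distance: v·t_r + v²/(2a) = 139 with t_r = 1.6 s and a = 7.840 m/s².
So v² + 25.088 v − 2179.52 = 0.
Positive root: v = −a·t_r + √((a·t_r)² + 2a·d) = −12.544 + √(157.352 + 2179.52) = 35.7972 m/s.
35.7972 m/s × 3.6 = 128.870 km/h.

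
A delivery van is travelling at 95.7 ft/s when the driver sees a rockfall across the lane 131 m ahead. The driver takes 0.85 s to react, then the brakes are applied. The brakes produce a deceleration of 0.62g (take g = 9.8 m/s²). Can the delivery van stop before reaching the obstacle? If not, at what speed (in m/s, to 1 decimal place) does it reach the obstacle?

95.7 ft/s × 0.3048 = 29.1694 m/s.
a = 0.62 × 9.8 = 6.076 m/s².
Reaction distance = 29.1694 × 0.85 = 24.794 m.
Braking distance = v²/(2a) = 850.854 / 12.152 = 70.018 m.
Total stopping distance = 24.794 + 70.018 = 94.812 m, vs 131 m available — it stops with 131 − 94.812 = 36.188 m to spare.

Yes — it stops about 36.2 m short of the obstacle, so it never reaches it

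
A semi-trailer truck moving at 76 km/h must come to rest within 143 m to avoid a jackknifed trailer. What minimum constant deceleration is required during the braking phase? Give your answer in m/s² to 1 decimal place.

76 km/h ÷ 3.6 = 21.1111 m/s.
v² = 2a·d ⇒ a = v²/(2d) = 21.1111² / (2 × 143.000) = 445.679 / 286.000 = 1.5583 m/s².

Required deceleration ≈ 1.6 m/s²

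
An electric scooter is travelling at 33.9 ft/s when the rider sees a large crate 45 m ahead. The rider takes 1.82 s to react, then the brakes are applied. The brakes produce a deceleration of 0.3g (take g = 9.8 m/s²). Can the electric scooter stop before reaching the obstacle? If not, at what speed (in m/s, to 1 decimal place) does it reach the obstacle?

33.9 ft/s × 0.3048 = 10.3327 m/s.
a = 0.3 × 9.8 = 2.940 m/s².
Reaction distance = 10.3327 × 1.82 = 18.806 m.
Braking distance = v²/(2a) = 106.765 / 5.880 = 18.157 m.
Total stopping distance = 18.806 + 18.157 = 36.963 m, vs 45 m available — it stops with 45 − 36.963 = 8.037 m to spare.

Yes — it stops about 8.0 m short of the obstacle, so it never reaches it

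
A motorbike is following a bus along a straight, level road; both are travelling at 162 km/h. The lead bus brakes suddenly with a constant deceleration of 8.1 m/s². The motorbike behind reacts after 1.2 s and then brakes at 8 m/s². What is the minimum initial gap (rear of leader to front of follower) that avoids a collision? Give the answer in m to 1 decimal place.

Minimum gap ≈ 55.6 m

162 km/h ÷ 3.6 = 45.0000 m/s.
Leader travels v²/(2a_L) = 2025.000 / 16.200 = 125.000 m before stopping.
Follower covers v·t_r = 45.0000 × 1.2 = 54.000 m while reacting, then v²/(2a_F) = 2025.000 / 16.000 = 126.562 m while braking, for a total of 54.000 + 126.562 = 180.562 m.
Since a_F ≤ a_L and the follower starts braking later, the follower is never slower than the leader, so the closest approach is when both have stopped.
Minimum gap = 180.562 − 125.000 = 55.562 m.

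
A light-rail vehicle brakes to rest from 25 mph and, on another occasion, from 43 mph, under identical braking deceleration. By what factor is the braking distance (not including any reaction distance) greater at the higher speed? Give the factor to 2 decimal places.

Braking distance d = v²/(2a), so with a fixed, d ∝ v².
Factor = (43/25)² = 1.7200² = 2.9584.

Factor ≈ 2.96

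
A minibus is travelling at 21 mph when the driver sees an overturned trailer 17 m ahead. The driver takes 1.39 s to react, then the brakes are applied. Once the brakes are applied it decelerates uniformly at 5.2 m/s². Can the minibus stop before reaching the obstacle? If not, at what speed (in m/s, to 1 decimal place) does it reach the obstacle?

21 mph × 0.44704 = 9.3878 m/s.
Reaction distance = 9.3878 × 1.39 = 13.049 m.
Braking distance needed to stop: v²/(2a) = 88.131 / 10.400 = 8.474 m, so total needed = 13.049 + 8.474 = 21.523 m > 17 m — it cannot stop.
Distance remaining when braking begins: 17 − 13.049 = 3.951 m.
v² = v₀² − 2a·d = 88.131 − 2 × 5.200 × 3.951 = 47.041 m²/s².
v = √47.041 = 6.859 m/s.

No — it strikes the obstacle at 6.9 m/s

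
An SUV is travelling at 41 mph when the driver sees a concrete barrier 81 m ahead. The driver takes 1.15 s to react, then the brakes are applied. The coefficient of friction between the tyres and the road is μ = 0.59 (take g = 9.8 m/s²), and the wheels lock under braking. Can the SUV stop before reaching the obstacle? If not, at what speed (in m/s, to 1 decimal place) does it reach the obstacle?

41 mph × 0.44704 = 18.3286 m/s.
a = μg = 0.59 × 9.8 = 5.782 m/s².
Reaction distance = 18.3286 × 1.15 = 21.078 m.
Braking distance = v²/(2a) = 335.938 / 11.564 = 29.050 m.
Total stopping distance = 21.078 + 29.050 = 50.128 m, vs 81 m available — it stops with 81 − 50.128 = 30.872 m to spare.

Yes — it stops about 30.9 m short of the obstacle, so it never reaches it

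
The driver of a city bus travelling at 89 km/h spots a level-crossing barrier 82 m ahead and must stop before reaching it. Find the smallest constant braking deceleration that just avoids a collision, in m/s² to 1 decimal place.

Required deceleration ≈ 3.7 m/s²

89 km/h ÷ 3.6 = 24.7222 m/s.
v² = 2a·d ⇒ a = v²/(2d) = 24.7222² / (2 × 82.000) = 611.187 / 164.000 = 3.7268 m/s².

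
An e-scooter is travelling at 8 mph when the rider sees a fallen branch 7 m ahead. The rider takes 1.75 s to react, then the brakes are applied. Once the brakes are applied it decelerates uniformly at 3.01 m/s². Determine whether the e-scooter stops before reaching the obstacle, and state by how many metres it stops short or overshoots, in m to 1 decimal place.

No — it overshoots by 1.4 m

8 mph × 0.44704 = 3.5763 m/s.
Reaction distance = 3.5763 × 1.75 = 6.259 m.
Braking distance = v²/(2a) = 12.790 / 6.020 = 2.125 m.
Total stopping distance = 6.259 + 2.125 = 8.384 m, vs 7 m available — it cannot stop in time and overshoots by 8.384 − 7 = 1.384 m.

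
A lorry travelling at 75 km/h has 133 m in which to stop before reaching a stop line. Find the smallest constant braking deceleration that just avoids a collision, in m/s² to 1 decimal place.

75 km/h ÷ 3.6 = 20.8333 m/s.
v² = 2a·d ⇒ a = v²/(2d) = 20.8333² / (2 × 133.000) = 434.026 / 266.000 = 1.6317 m/s².

Required deceleration ≈ 1.6 m/s²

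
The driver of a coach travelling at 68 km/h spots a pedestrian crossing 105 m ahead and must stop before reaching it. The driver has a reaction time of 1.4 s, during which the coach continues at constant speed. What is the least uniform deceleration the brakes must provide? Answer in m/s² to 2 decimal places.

Required deceleration ≈ 2.27 m/s²

68 km/h ÷ 3.6 = 18.8889 m/s.
Distance covered during reaction = 18.8889 × 1.4 = 26.444 m.
Distance available for braking: 105 − 26.444 = 78.556 m.
v² = 2a·d ⇒ a = v²/(2d) = 18.8889² / (2 × 78.556) = 356.791 / 157.112 = 2.2709 m/s².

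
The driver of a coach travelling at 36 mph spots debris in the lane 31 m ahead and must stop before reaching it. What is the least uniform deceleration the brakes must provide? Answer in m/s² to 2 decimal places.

Required deceleration ≈ 4.18 m/s²

36 mph × 0.44704 = 16.0934 m/s.
v² = 2a·d ⇒ a = v²/(2d) = 16.0934² / (2 × 31.000) = 258.998 / 62.000 = 4.1774 m/s².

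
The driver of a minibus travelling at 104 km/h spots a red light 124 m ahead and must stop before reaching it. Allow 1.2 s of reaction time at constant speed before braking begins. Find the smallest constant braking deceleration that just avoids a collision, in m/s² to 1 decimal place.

104 km/h ÷ 3.6 = 28.8889 m/s.
Distance covered during reaction = 28.8889 × 1.2 = 34.667 m.
Distance available for braking: 124 − 34.667 = 89.333 m.
v² = 2a·d ⇒ a = v²/(2d) = 28.8889² / (2 × 89.333) = 834.569 / 178.666 = 4.6711 m/s².

Required deceleration ≈ 4.7 m/s²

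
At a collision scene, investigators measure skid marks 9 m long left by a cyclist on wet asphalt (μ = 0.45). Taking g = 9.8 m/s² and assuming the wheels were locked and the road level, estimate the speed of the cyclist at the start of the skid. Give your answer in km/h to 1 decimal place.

Initial speed ≈ 32.1 km/h

Deceleration a = μg = 0.45 × 9.8 = 4.410 m/s².
v = √(2a·d) = √(2 × 4.410 × 9) = √79.380 = 8.9095 m/s.
= 8.9095 × 3.6 = 32.074 km/h.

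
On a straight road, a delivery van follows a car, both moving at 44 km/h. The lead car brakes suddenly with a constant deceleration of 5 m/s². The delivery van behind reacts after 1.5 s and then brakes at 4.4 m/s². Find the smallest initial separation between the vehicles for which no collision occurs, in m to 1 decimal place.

Minimum gap ≈ 20.4 m

44 km/h ÷ 3.6 = 12.2222 m/s.
Leader travels v²/(2a_L) = 149.382 / 10.000 = 14.938 m before stopping.
Follower covers v·t_r = 12.2222 × 1.5 = 18.333 m while reacting, then v²/(2a_F) = 149.382 / 8.800 = 16.975 m while braking, for a total of 18.333 + 16.975 = 35.308 m.
Since a_F ≤ a_L and the follower starts braking later, the follower is never slower than the leader, so the closest approach is when both have stopped.
Minimum gap = 35.308 − 14.938 = 20.370 m.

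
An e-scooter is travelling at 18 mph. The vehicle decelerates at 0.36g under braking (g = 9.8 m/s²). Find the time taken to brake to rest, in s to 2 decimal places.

Braking time ≈ 2.28 s

18 mph × 0.44704 = 8.0467 m/s.
a = 0.36 × 9.8 = 3.528 m/s².
Braking time = v/a = 8.0467 / 3.528 = 2.281 s.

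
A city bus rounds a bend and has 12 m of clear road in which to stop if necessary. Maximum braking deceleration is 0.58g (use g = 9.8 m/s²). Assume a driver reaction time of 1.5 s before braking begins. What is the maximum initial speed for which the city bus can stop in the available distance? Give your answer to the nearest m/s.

a = 0.58 × 9.8 = 5.684 m/s².
Stopping distance: v·t_r + v²/(2a) = 12 with t_r = 1.5 s and a = 5.684 m/s².
So v² + 17.052 v − 136.42 = 0.
Positive root: v = −a·t_r + √((a·t_r)² + 2a·d) = −8.526 + √(72.693 + 136.42) = 5.9347 m/s.

Maximum speed ≈ 6 m/s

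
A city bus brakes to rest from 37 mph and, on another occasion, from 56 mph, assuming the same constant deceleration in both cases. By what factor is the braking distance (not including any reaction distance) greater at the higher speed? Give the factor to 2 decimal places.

Braking distance d = v²/(2a), so with a fixed, d ∝ v².
Factor = (56/37)² = 1.5135² = 2.2907.

Factor ≈ 2.29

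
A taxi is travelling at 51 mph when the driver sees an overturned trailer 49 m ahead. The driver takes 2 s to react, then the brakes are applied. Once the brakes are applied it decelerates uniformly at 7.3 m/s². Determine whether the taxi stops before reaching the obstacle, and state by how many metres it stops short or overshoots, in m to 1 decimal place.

No — it overshoots by 32.2 m

51 mph × 0.44704 = 22.7990 m/s.
Reaction distance = 22.7990 × 2 = 45.598 m.
Braking distance = v²/(2a) = 519.794 / 14.600 = 35.602 m.
Total stopping distance = 45.598 + 35.602 = 81.200 m, vs 49 m available — it cannot stop in time and overshoots by 81.200 − 49 = 32.200 m.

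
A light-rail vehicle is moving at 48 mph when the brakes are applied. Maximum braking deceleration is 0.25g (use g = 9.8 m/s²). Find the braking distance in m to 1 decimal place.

48 mph × 0.44704 = 21.4579 m/s.
a = 0.25 × 9.8 = 2.450 m/s².
Braking distance = v²/(2a) = 21.4579² / (2 × 2.450) = 460.441 / 4.900 = 93.968 m.

Braking distance ≈ 94.0 m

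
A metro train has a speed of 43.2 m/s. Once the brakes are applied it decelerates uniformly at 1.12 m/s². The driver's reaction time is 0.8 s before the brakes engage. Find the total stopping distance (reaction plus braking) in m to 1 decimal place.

Total stopping distance ≈ 867.7 m

Reaction distance = v·t_r = 43.2000 × 0.8 = 34.560 m.
Braking distance = v²/(2a) = 43.2000² / (2 × 1.120) = 1866.240 / 2.240 = 833.143 m.
Total = 34.560 + 833.143 = 867.703 m.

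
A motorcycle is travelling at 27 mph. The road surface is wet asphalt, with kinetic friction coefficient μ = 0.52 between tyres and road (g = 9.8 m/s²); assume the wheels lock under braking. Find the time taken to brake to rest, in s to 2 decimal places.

27 mph × 0.44704 = 12.0701 m/s.
a = μg = 0.52 × 9.8 = 5.096 m/s².
Braking time = v/a = 12.0701 / 5.096 = 2.369 s.

Braking time ≈ 2.37 s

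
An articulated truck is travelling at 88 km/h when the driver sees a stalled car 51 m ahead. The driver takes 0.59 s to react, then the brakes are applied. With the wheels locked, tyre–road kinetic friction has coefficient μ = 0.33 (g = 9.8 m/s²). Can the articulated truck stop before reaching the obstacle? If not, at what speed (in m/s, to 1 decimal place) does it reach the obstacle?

88 km/h ÷ 3.6 = 24.4444 m/s.
a = μg = 0.33 × 9.8 = 3.234 m/s².
Reaction distance = 24.4444 × 0.59 = 14.422 m.
Braking distance needed to stop: v²/(2a) = 597.529 / 6.468 = 92.382 m, so total needed = 14.422 + 92.382 = 106.804 m > 51 m — it cannot stop.
Distance remaining when braking begins: 51 − 14.422 = 36.578 m.
v² = v₀² − 2a·d = 597.529 − 2 × 3.234 × 36.578 = 360.942 m²/s².
v = √360.942 = 18.998 m/s.

No — it strikes the obstacle at 19.0 m/s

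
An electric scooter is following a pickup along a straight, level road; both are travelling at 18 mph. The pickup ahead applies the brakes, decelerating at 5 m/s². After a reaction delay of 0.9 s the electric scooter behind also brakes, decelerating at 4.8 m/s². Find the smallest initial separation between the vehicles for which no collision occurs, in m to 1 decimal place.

18 mph × 0.44704 = 8.0467 m/s.
Leader travels v²/(2a_L) = 64.749 / 10.000 = 6.475 m before stopping.
Follower covers v·t_r = 8.0467 × 0.9 = 7.242 m while reacting, then v²/(2a_F) = 64.749 / 9.600 = 6.745 m while braking, for a total of 7.242 + 6.745 = 13.987 m.
Since a_F ≤ a_L and the follower starts braking later, the follower is never slower than the leader, so the closest approach is when both have stopped.
Minimum gap = 13.987 − 6.475 = 7.512 m.

Minimum gap ≈ 7.5 m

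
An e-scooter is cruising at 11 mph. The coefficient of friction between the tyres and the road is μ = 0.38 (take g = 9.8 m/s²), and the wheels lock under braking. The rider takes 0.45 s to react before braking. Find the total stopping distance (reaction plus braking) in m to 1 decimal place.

11 mph × 0.44704 = 4.9174 m/s.
a = μg = 0.38 × 9.8 = 3.724 m/s².
Reaction distance = v·t_r = 4.9174 × 0.45 = 2.213 m.
Braking distance = v²/(2a) = 4.9174² / (2 × 3.724) = 24.181 / 7.448 = 3.247 m.
Total = 2.213 + 3.247 = 5.460 m.

Total stopping distance ≈ 5.5 m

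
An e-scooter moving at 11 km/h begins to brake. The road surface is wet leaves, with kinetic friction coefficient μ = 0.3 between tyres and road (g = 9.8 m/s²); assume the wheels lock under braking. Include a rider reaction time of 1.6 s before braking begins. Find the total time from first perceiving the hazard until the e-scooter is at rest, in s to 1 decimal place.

11 km/h ÷ 3.6 = 3.0556 m/s.
a = μg = 0.3 × 9.8 = 2.940 m/s².
Braking time = v/a = 3.0556 / 2.940 = 1.039 s.
Total = 1.6 + 1.039 = 2.639 s.

Total time ≈ 2.6 s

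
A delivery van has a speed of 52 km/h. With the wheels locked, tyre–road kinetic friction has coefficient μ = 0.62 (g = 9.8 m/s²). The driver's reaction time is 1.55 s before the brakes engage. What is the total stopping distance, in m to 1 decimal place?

52 km/h ÷ 3.6 = 14.4444 m/s.
a = μg = 0.62 × 9.8 = 6.076 m/s².
Reaction distance = v·t_r = 14.4444 × 1.55 = 22.389 m.
Braking distance = v²/(2a) = 14.4444² / (2 × 6.076) = 208.641 / 12.152 = 17.169 m.
Total = 22.389 + 17.169 = 39.558 m.

Total stopping distance ≈ 39.6 m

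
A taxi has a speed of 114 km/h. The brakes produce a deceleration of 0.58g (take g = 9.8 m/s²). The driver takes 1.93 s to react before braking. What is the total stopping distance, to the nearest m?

114 km/h ÷ 3.6 = 31.6667 m/s.
a = 0.58 × 9.8 = 5.684 m/s².
Reaction distance = v·t_r = 31.6667 × 1.93 = 61.117 m.
Braking distance = v²/(2a) = 31.6667² / (2 × 5.684) = 1002.780 / 11.368 = 88.211 m.
Total = 61.117 + 88.211 = 149.328 m.

Total stopping distance ≈ 149 m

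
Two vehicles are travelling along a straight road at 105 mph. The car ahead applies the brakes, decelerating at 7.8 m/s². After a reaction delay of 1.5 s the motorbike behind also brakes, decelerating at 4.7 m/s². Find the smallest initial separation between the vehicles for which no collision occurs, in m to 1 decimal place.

Minimum gap ≈ 163.6 m

105 mph × 0.44704 = 46.9392 m/s.
Leader travels v²/(2a_L) = 2203.288 / 15.600 = 141.236 m before stopping.
Follower covers v·t_r = 46.9392 × 1.5 = 70.409 m while reacting, then v²/(2a_F) = 2203.288 / 9.400 = 234.392 m while braking, for a total of 70.409 + 234.392 = 304.801 m.
Since a_F ≤ a_L and the follower starts braking later, the follower is never slower than the leader, so the closest approach is when both have stopped.
Minimum gap = 304.801 − 141.236 = 163.565 m.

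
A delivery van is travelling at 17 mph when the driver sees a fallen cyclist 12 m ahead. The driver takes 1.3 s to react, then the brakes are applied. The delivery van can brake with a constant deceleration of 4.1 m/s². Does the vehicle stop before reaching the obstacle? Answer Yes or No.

No

17 mph × 0.44704 = 7.5997 m/s.
Reaction distance = 7.5997 × 1.3 = 9.880 m.
Braking distance = v²/(2a) = 57.755 / 8.200 = 7.043 m.
Total stopping distance = 9.880 + 7.043 = 16.923 m, vs 12 m available — it cannot stop in time and overshoots by 16.923 − 12 = 4.923 m.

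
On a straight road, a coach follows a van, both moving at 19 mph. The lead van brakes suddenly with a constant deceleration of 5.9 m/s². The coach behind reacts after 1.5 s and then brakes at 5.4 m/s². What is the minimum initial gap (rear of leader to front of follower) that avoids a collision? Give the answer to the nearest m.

19 mph × 0.44704 = 8.4938 m/s.
Leader travels v²/(2a_L) = 72.145 / 11.800 = 6.114 m before stopping.
Follower covers v·t_r = 8.4938 × 1.5 = 12.741 m while reacting, then v²/(2a_F) = 72.145 / 10.800 = 6.680 m while braking, for a total of 12.741 + 6.680 = 19.421 m.
Since a_F ≤ a_L and the follower starts braking later, the follower is never slower than the leader, so the closest approach is when both have stopped.
Minimum gap = 19.421 − 6.114 = 13.307 m.

Minimum gap ≈ 13 m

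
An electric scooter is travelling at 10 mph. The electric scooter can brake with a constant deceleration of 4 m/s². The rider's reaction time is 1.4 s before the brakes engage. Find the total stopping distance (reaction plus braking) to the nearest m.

Total stopping distance ≈ 9 m

10 mph × 0.44704 = 4.4704 m/s.
Reaction distance = v·t_r = 4.4704 × 1.4 = 6.259 m.
Braking distance = v²/(2a) = 4.4704² / (2 × 4.000) = 19.984 / 8.000 = 2.498 m.
Total = 6.259 + 2.498 = 8.757 m.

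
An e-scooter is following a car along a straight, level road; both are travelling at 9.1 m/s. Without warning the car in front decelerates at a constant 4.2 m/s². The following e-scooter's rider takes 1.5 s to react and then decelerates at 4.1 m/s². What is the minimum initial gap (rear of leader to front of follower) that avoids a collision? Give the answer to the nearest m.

Minimum gap ≈ 14 m

Leader travels v²/(2a_L) = 82.810 / 8.400 = 9.858 m before stopping.
Follower covers v·t_r = 9.1000 × 1.5 = 13.650 m while reacting, then v²/(2a_F) = 82.810 / 8.200 = 10.099 m while braking, for a total of 13.650 + 10.099 = 23.749 m.
Since a_F ≤ a_L and the follower starts braking later, the follower is never slower than the leader, so the closest approach is when both have stopped.
Minimum gap = 23.749 − 9.858 = 13.891 m.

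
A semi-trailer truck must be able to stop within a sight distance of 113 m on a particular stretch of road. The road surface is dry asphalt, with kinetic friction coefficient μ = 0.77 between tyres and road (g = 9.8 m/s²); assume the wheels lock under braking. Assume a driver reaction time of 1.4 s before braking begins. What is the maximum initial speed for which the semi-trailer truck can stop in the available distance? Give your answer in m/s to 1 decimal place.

Maximum speed ≈ 32.1 m/s

a = μg = 0.77 × 9.8 = 7.546 m/s².
Stopping distance: v·t_r + v²/(2a) = 113 with t_r = 1.4 s and a = 7.546 m/s².
So v² + 21.129 v − 1705.40 = 0.
Positive root: v = −a·t_r + √((a·t_r)² + 2a·d) = −10.564 + √(111.598 + 1705.40) = 32.0623 m/s.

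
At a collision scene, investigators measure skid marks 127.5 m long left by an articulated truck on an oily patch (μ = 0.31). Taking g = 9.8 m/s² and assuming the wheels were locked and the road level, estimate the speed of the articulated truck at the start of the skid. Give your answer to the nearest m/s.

Initial speed ≈ 28 m/s

Deceleration a = μg = 0.31 × 9.8 = 3.038 m/s².
v = √(2a·d) = √(2 × 3.038 × 127.5) = √774.690 = 27.8333 m/s.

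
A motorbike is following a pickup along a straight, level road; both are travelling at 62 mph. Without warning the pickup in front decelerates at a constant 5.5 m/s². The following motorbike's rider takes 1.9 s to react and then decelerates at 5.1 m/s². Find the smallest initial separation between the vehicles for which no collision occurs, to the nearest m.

62 mph × 0.44704 = 27.7165 m/s.
Leader travels v²/(2a_L) = 768.204 / 11.000 = 69.837 m before stopping.
Follower covers v·t_r = 27.7165 × 1.9 = 52.661 m while reacting, then v²/(2a_F) = 768.204 / 10.200 = 75.314 m while braking, for a total of 52.661 + 75.314 = 127.975 m.
Since a_F ≤ a_L and the follower starts braking later, the follower is never slower than the leader, so the closest approach is when both have stopped.
Minimum gap = 127.975 − 69.837 = 58.138 m.

Minimum gap ≈ 58 m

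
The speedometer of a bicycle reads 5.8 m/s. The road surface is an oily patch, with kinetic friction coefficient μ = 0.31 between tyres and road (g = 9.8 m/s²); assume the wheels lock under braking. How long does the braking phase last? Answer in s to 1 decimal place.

Braking time ≈ 1.9 s

a = μg = 0.31 × 9.8 = 3.038 m/s².
Braking time = v/a = 5.8000 / 3.038 = 1.909 s.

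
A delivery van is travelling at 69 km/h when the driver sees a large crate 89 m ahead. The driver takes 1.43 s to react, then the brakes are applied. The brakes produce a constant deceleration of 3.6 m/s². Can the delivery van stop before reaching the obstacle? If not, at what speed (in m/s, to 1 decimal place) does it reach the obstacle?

Yes — it stops about 10.6 m short of the obstacle, so it never reaches it

69 km/h ÷ 3.6 = 19.1667 m/s.
Reaction distance = 19.1667 × 1.43 = 27.408 m.
Braking distance = v²/(2a) = 367.362 / 7.200 = 51.023 m.
Total stopping distance = 27.408 + 51.023 = 78.431 m, vs 89 m available — it stops with 89 − 78.431 = 10.569 m to spare.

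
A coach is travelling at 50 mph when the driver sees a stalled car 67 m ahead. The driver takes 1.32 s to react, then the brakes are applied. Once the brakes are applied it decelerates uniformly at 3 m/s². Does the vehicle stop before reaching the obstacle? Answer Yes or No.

No

50 mph × 0.44704 = 22.3520 m/s.
Reaction distance = 22.3520 × 1.32 = 29.505 m.
Braking distance = v²/(2a) = 499.612 / 6.000 = 83.269 m.
Total stopping distance = 29.505 + 83.269 = 112.774 m, vs 67 m available — it cannot stop in time and overshoots by 112.774 − 67 = 45.774 m.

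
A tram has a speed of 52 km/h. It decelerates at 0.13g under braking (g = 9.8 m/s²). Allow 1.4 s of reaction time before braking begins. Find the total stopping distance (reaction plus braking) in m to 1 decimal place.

Total stopping distance ≈ 102.1 m

52 km/h ÷ 3.6 = 14.4444 m/s.
a = 0.13 × 9.8 = 1.274 m/s².
Reaction distance = v·t_r = 14.4444 × 1.4 = 20.222 m.
Braking distance = v²/(2a) = 14.4444² / (2 × 1.274) = 208.641 / 2.548 = 81.884 m.
Total = 20.222 + 81.884 = 102.106 m.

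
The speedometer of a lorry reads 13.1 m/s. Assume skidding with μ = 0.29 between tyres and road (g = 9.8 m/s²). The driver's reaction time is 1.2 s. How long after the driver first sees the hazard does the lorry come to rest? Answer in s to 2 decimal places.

a = μg = 0.29 × 9.8 = 2.842 m/s².
Braking time = v/a = 13.1000 / 2.842 = 4.609 s.
Total = 1.2 + 4.609 = 5.809 s.

Total time ≈ 5.81 s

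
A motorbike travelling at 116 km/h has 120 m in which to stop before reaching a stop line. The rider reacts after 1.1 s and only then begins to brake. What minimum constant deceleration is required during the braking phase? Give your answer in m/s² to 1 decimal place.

116 km/h ÷ 3.6 = 32.2222 m/s.
Distance covered during reaction = 32.2222 × 1.1 = 35.444 m.
Distance available for braking: 120 − 35.444 = 84.556 m.
v² = 2a·d ⇒ a = v²/(2d) = 32.2222² / (2 × 84.556) = 1038.270 / 169.112 = 6.1395 m/s².

Required deceleration ≈ 6.1 m/s²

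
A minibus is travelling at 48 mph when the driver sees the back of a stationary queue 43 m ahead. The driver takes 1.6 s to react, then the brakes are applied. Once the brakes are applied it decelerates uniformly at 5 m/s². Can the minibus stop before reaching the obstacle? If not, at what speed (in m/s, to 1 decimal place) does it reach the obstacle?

No — it strikes the obstacle at 19.3 m/s

48 mph × 0.44704 = 21.4579 m/s.
Reaction distance = 21.4579 × 1.6 = 34.333 m.
Braking distance needed to stop: v²/(2a) = 460.441 / 10.000 = 46.044 m, so total needed = 34.333 + 46.044 = 80.377 m > 43 m — it cannot stop.
Distance remaining when braking begins: 43 − 34.333 = 8.667 m.
v² = v₀² − 2a·d = 460.441 − 2 × 5.000 × 8.667 = 373.771 m²/s².
v = √373.771 = 19.333 m/s.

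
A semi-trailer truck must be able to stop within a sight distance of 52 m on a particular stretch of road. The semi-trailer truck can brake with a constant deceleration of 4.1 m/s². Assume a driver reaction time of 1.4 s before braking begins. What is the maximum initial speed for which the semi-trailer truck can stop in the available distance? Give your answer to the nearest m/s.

Maximum speed ≈ 16 m/s

Stopping distance: v·t_r + v²/(2a) = 52 with t_r = 1.4 s and a = 4.100 m/s².
So v² + 11.480 v − 426.40 = 0.
Positive root: v = −a·t_r + √((a·t_r)² + 2a·d) = −5.740 + √(32.948 + 426.40) = 15.6924 m/s.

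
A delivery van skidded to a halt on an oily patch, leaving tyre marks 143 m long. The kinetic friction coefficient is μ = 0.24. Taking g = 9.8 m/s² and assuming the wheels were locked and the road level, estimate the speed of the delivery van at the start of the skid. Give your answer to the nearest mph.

Deceleration a = μg = 0.24 × 9.8 = 2.352 m/s².
v = √(2a·d) = √(2 × 2.352 × 143) = √672.672 = 25.9359 m/s.
= 25.9359 ÷ 0.44704 = 58.017 mph.

Initial speed ≈ 58 mph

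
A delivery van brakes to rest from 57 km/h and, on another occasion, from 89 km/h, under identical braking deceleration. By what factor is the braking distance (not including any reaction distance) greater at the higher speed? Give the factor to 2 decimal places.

Braking distance d = v²/(2a), so with a fixed, d ∝ v².
Factor = (89/57)² = 1.5614² = 2.4380.

Factor ≈ 2.44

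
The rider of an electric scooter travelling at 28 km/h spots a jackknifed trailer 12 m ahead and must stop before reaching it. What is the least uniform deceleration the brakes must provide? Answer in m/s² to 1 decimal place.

28 km/h ÷ 3.6 = 7.7778 m/s.
v² = 2a·d ⇒ a = v²/(2d) = 7.7778² / (2 × 12.000) = 60.494 / 24.000 = 2.5206 m/s².

Required deceleration ≈ 2.5 m/s²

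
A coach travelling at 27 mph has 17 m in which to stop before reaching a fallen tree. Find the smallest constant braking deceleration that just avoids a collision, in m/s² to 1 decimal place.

Required deceleration ≈ 4.3 m/s²

27 mph × 0.44704 = 12.0701 m/s.
v² = 2a·d ⇒ a = v²/(2d) = 12.0701² / (2 × 17.000) = 145.687 / 34.000 = 4.2849 m/s².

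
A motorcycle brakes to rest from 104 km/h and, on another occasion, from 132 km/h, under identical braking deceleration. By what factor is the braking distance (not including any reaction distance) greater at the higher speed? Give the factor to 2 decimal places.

Factor ≈ 1.61

Braking distance d = v²/(2a), so with a fixed, d ∝ v².
Factor = (132/104)² = 1.2692² = 1.6109.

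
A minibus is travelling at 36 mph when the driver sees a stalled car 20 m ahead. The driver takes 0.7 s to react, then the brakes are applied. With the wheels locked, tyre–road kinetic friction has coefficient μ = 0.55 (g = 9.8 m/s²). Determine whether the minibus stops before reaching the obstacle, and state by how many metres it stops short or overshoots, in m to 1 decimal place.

No — it overshoots by 15.3 m

36 mph × 0.44704 = 16.0934 m/s.
a = μg = 0.55 × 9.8 = 5.390 m/s².
Reaction distance = 16.0934 × 0.7 = 11.265 m.
Braking distance = v²/(2a) = 258.998 / 10.780 = 24.026 m.
Total stopping distance = 11.265 + 24.026 = 35.291 m, vs 20 m available — it cannot stop in time and overshoots by 35.291 − 20 = 15.291 m.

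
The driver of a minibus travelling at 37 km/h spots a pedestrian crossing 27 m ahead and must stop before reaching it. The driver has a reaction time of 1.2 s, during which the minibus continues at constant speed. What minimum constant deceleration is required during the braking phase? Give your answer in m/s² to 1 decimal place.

Required deceleration ≈ 3.6 m/s²

37 km/h ÷ 3.6 = 10.2778 m/s.
Distance covered during reaction = 10.2778 × 1.2 = 12.333 m.
Distance available for braking: 27 − 12.333 = 14.667 m.
v² = 2a·d ⇒ a = v²/(2d) = 10.2778² / (2 × 14.667) = 105.633 / 29.334 = 3.6010 m/s².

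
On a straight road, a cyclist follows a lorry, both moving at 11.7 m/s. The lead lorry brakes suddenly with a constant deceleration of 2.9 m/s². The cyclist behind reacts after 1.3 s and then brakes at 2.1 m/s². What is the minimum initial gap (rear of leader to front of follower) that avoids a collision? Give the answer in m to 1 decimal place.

Minimum gap ≈ 24.2 m

Leader travels v²/(2a_L) = 136.890 / 5.800 = 23.602 m before stopping.
Follower covers v·t_r = 11.7000 × 1.3 = 15.210 m while reacting, then v²/(2a_F) = 136.890 / 4.200 = 32.593 m while braking, for a total of 15.210 + 32.593 = 47.803 m.
Since a_F ≤ a_L and the follower starts braking later, the follower is never slower than the leader, so the closest approach is when both have stopped.
Minimum gap = 47.803 − 23.602 = 24.201 m.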